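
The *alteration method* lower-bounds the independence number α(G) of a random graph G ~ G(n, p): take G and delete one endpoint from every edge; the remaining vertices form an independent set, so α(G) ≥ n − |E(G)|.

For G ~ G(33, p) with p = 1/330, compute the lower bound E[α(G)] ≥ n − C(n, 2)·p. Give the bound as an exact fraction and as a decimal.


E[|E(G)|] = C(33, 2)·p = 528 · (1/330) = 8/5.
E[α(G)] ≥ n − E[|E(G)|] = 33 − 8/5 = 157/5.
Numerically: ≈ 31.4000.
(This is only a lower bound; the true E[α(G)] may be larger.)

E[α(G)] ≥ 157/5 ≈ 31.4000.


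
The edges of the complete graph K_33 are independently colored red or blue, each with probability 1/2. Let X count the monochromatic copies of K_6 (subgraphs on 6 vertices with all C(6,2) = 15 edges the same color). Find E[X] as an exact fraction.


Let X = Σ_S X_S over the C(33, 6) = 1107568 subsets S of size 6, where X_S = 1 if the K_6 on S is monochromatic.
For a fixed S, the K_6 on S has C(6, 2) = 15 edges. P[all 15 edges red] = (1/2)^15, and likewise for blue, so P[monochromatic] = 2·(1/2)^15 = 2^{1 − 15} = 1/16384.
By linearity: E[X] = C(33, 6) · 2^{1 − 15} = 1107568 · 1/16384 = 69223/1024.
Numerically: E[X] ≈ 67.600586.

E[X] = C(33,6)·2^(1−C(6,2)) = 69223/1024 ≈ 67.600586.


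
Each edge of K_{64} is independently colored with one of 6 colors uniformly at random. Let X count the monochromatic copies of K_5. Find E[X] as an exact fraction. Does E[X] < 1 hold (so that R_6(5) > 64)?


E[X] = C(64, 5) · 6^{1 − 10} = 7624512 · 6^{−9} = 7624512/10077696.
As a reduced fraction: E[X] = 13237/17496 ≈ 0.757.
Is E[X] < 1? YES.
Since E[X] < 1, there exists a 6-coloring of K_{64} with no monochromatic K_5; hence R_6(5) > 64.

E[X] = 13237/17496 ≈ 0.757; E[X] < 1, so R_6(5) > 64.


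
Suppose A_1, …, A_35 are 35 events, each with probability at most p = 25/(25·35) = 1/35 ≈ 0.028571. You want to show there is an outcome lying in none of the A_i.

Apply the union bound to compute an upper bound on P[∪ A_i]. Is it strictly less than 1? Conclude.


Union bound: P[∪_{i=1}^{35} A_i] ≤ Σ_i P[A_i] ≤ 35·p = 35·(1/35) = 1.
Numerically: 1 ≈ 1.000000.
Is 1 < 1? NO.
Since the bound 1 is ≥ 1, the union bound is uninformative here; it does NOT by itself certify existence.

35·p = 1 ≈ 1.000000; existence NOT certified by the union bound.


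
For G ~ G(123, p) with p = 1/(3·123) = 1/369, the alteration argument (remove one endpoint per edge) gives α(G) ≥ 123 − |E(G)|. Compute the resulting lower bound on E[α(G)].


E[|E(G)|] = C(123, 2)·p = 7503 · (1/369) = 61/3.
E[α(G)] ≥ n − E[|E(G)|] = 123 − 61/3 = 308/3.
Numerically: ≈ 102.66667.
(This is only a lower bound; the true E[α(G)] may be larger.)

E[α(G)] ≥ 308/3 ≈ 102.66667.


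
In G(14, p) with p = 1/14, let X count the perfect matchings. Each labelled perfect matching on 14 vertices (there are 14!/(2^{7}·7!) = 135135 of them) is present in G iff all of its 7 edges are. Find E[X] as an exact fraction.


K_14 has 14!/(2^{7}·7!) = 135135 labelled perfect matchings.
For each such perfect matching H, let X_H = 1 if all 7 edges of H are present in G. Then P[X_H = 1] = p^{7} = (1/14)^{7} = 1/105413504.
By linearity of expectation: E[X] = Σ_H E[X_H] = 135135 · p^{7} = 135135 · 1/105413504 = 19305/15059072.
Numerically: E[X] ≈ 0.001282.

E[X] = 135135 · (1/14)^{7} = 19305/15059072 ≈ 0.001282.


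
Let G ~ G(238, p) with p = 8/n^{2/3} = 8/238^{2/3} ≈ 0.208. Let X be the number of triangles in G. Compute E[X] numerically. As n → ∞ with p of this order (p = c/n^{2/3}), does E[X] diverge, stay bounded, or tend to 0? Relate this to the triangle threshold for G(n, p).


Number of potential triangles: C(238, 3) = 2218636.
Each occurs with probability p³ ≈ (0.208)³ ≈ 9.03891e-03.
By linearity: E[X] = C(238, 3)·p³ ≈ 2218636 · 9.03891e-03 ≈ 20054.050.
Since α = 2/3 < 1, p = c/n^{2/3} ≫ 1/n is above the triangle threshold p ~ 1/n. Asymptotically E[X] ~ (c³/6)·n^{3(1−α)} = (8³/6)·n^{1} → ∞; triangles are abundant w.h.p.

E[X] ≈ 20054.050; in regime p = Θ(1/n^{2/3}) E[X] diverges (above the triangle threshold p ~ 1/n).


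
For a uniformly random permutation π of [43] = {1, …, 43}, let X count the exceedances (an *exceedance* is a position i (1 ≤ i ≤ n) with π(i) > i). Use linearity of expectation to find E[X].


Write X = Σ_{i=1}^{43} X_i, where X_i = 1_{π(i) > i}.
For each fixed i, π(i) is uniform over {1, …, 43} (marginal of a uniform permutation), so P[π(i) > i] = (n − i)/n. Summing: Σ_{i=1}^{43} (n − i)/n = (0 + 1 + … + 42)/43 = 43(43 − 1)/(2·43) = (43 − 1)/2.
Hence E[X] = Σ_{i=1}^{43} (43 − i)/43 = 21 ≈ 21.000.

E[X] = 21 = 21.000.


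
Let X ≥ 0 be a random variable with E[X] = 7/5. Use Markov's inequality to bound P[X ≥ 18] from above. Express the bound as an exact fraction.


μ = E[X] = 7/5, a = 18.
Markov: P[X ≥ 18] ≤ μ/a = (7/5)/18 = 7/90.
Numerically: ≈ 0.0778.
(Since a = 18 > μ = 1.4000, the bound 7/90 is < 1 and informative.)

P[X ≥ 18] ≤ 7/90 ≈ 0.0778.


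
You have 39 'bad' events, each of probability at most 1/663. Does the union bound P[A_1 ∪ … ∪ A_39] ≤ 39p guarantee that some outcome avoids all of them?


Union bound: P[∪_{i=1}^{39} A_i] ≤ Σ_i P[A_i] ≤ 39·p = 39·(1/663) = 1/17.
Numerically: 1/17 ≈ 0.0588235.
Is 1/17 < 1? YES.
Since P[∪ A_i] ≤ 1/17 < 1, the complement has P[∩ A_i^c] ≥ 1 − 1/17 = 16/17 > 0, so some outcome avoids every A_i.

39·p = 1/17 ≈ 0.0588235; existence CERTIFIED by the union bound.


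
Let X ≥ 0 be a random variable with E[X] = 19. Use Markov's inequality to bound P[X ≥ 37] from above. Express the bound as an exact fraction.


μ = E[X] = 19, a = 37.
Markov: P[X ≥ 37] ≤ μ/a = (19)/37 = 19/37.
Numerically: ≈ 0.514.
(Since a = 37 > μ = 19.000, the bound 19/37 is < 1 and informative.)

P[X ≥ 37] ≤ 19/37 ≈ 0.514.


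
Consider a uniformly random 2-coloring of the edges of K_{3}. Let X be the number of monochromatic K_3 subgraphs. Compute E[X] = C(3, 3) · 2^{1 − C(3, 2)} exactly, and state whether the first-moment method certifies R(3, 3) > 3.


E[X] = C(3, 3) · 2^{1 − 3} = 1 · 2^{−2} = 1/4.
As a reduced fraction: E[X] = 1/4 ≈ 0.2500000.
Is E[X] < 1? YES.
Since E[X] < 1, there exists a 2-coloring of K_{3} with no monochromatic K_3; hence R(3, 3) > 3.

E[X] = 1/4 ≈ 0.2500000; E[X] < 1, so R(3, 3) > 3.


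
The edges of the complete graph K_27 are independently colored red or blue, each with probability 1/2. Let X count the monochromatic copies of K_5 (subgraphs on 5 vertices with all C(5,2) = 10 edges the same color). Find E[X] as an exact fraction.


Let X = Σ_S X_S over the C(27, 5) = 80730 subsets S of size 5, where X_S = 1 if the K_5 on S is monochromatic.
For a fixed S, the K_5 on S has C(5, 2) = 10 edges. P[all 10 edges red] = (1/2)^10, and likewise for blue, so P[monochromatic] = 2·(1/2)^10 = 2^{1 − 10} = 1/512.
Summing: E[X] = C(27, 5) · 2^{1 − 10} = 80730 · 1/512 = 40365/256.
Numerically: E[X] ≈ 157.67578.

E[X] = C(27,5)·2^(1−C(5,2)) = 40365/256 ≈ 157.67578.


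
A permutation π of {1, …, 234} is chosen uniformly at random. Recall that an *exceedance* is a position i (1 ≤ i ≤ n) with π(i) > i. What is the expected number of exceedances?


Write X = Σ_{i=1}^{234} X_i, where X_i = 1_{π(i) > i}.
For each fixed i, π(i) is uniform over {1, …, 234} (marginal of a uniform permutation), so P[π(i) > i] = (n − i)/n. Summing: Σ_{i=1}^{234} (n − i)/n = (0 + 1 + … + 233)/234 = 234(234 − 1)/(2·234) = (234 − 1)/2.
Hence E[X] = Σ_{i=1}^{234} (234 − i)/234 = 233/2 ≈ 116.500.

E[X] = 233/2 = 116.500.


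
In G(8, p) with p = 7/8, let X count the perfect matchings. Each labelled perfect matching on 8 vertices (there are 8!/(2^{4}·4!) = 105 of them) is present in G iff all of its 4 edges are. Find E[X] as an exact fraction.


K_8 has 8!/(2^{4}·4!) = 105 labelled perfect matchings.
For each such perfect matching H, let X_H = 1 if all 4 edges of H are present in G. Then P[X_H = 1] = p^{4} = (7/8)^{4} = 2401/4096.
By linearity of expectation: E[X] = Σ_H E[X_H] = 105 · p^{4} = 105 · 2401/4096 = 252105/4096.
Numerically: E[X] ≈ 61.549.

E[X] = 105 · (7/8)^{4} = 252105/4096 ≈ 61.549.


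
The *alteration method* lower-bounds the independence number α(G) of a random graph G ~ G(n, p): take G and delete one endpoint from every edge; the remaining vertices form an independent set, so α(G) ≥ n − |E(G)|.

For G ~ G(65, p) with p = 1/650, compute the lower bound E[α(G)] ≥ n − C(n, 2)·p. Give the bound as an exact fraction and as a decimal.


E[|E(G)|] = C(65, 2)·p = 2080 · (1/650) = 16/5.
E[α(G)] ≥ n − E[|E(G)|] = 65 − 16/5 = 309/5.
Numerically: ≈ 61.8000.
(This is only a lower bound; the true E[α(G)] may be larger.)

E[α(G)] ≥ 309/5 ≈ 61.8000.


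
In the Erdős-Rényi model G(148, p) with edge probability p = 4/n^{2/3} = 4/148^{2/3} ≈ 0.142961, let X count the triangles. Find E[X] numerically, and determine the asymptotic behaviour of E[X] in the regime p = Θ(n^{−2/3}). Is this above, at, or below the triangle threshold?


Number of potential triangles: C(148, 3) = 529396.
Each occurs with probability p³ ≈ (0.142961)³ ≈ 2.92184076e-03.
By linearity: E[X] = C(148, 3)·p³ ≈ 529396 · 2.92184076e-03 ≈ 1546.810811.
Since α = 2/3 < 1, p = c/n^{2/3} ≫ 1/n is above the triangle threshold p ~ 1/n. Asymptotically E[X] ~ (c³/6)·n^{3(1−α)} = (4³/6)·n^{1} → ∞; triangles are abundant w.h.p.

E[X] ≈ 1546.810811; in regime p = Θ(1/n^{2/3}) E[X] diverges (above the triangle threshold p ~ 1/n).


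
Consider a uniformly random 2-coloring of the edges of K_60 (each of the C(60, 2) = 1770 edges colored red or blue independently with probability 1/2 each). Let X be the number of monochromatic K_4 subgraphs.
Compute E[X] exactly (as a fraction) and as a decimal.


Let X = Σ_S X_S over the C(60, 4) = 487635 subsets S of size 4, where X_S = 1 if the K_4 on S is monochromatic.
For a fixed S, the K_4 on S has C(4, 2) = 6 edges. P[all 6 edges red] = (1/2)^6, and likewise for blue, so P[monochromatic] = 2·(1/2)^6 = 2^{1 − 6} = 1/32.
By linearity: E[X] = C(60, 4) · 2^{1 − 6} = 487635 · 1/32 = 487635/32.
Numerically: E[X] ≈ 15238.59375.

E[X] = C(60,4)·2^(1−C(4,2)) = 487635/32 ≈ 15238.59375.


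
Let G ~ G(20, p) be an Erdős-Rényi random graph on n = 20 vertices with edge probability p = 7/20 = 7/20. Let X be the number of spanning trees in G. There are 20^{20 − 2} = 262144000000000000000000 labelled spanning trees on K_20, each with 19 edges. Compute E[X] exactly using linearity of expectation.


K_20 has 20^{20 − 2} = 262144000000000000000000 labelled spanning trees.
For each such spanning tree H, let X_H = 1 if all 19 edges of H are present in G. Then P[X_H = 1] = p^{19} = (7/20)^{19} = 11398895185373143/5242880000000000000000000.
By linearity of expectation: E[X] = Σ_H E[X_H] = 262144000000000000000000 · p^{19} = 262144000000000000000000 · 11398895185373143/5242880000000000000000000 = 11398895185373143/20.
Numerically: E[X] ≈ 5.6994e+14.

E[X] = 262144000000000000000000 · (7/20)^{19} = 11398895185373143/20 ≈ 5.6994e+14.


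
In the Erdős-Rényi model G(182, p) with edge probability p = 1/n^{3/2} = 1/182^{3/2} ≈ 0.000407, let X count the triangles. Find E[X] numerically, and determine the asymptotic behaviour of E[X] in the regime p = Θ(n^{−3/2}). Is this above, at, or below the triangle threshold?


Number of potential triangles: C(182, 3) = 988260.
Each occurs with probability p³ ≈ (0.000407)³ ≈ 6.75583e-11.
By linearity: E[X] = C(182, 3)·p³ ≈ 988260 · 6.75583e-11 ≈ 0.000.
Since α = 3/2 > 1, p = c/n^{3/2} = o(1/n) is below the triangle threshold p ~ 1/n. Asymptotically E[X] ~ (c³/6)·n^{3(1−α)} = (1³/6)·n^{-1.5} → 0, so by Markov's inequality G has no triangles w.h.p.

E[X] ≈ 0.000; in regime p = Θ(1/n^{3/2}) E[X] tends to 0 (below the triangle threshold p ~ 1/n).


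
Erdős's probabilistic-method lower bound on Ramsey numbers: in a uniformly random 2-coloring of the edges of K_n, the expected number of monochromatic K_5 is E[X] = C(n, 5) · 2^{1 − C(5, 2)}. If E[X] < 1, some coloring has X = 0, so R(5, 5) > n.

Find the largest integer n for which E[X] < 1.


We need C(n, 5) · 2^{1 − 10} < 1, i.e. C(n, 5) < 2^{10 − 1} = 512.
Check values of n near the boundary:
  n = 9: C(9, 5) = 126; 126 < 512? YES
  n = 10: C(10, 5) = 252; 252 < 512? YES
  n = 11: C(11, 5) = 462; 462 < 512? YES
  n = 12: C(12, 5) = 792; 792 < 512? NO
The largest n with C(n, 5) < 512 is n = 11 (where E[X] = 231/256 ≈ 0.9023). Hence R(5, 5) > 11, i.e. R(5, 5) ≥ 12.

Largest n = 11; hence R(5, 5) > 11.


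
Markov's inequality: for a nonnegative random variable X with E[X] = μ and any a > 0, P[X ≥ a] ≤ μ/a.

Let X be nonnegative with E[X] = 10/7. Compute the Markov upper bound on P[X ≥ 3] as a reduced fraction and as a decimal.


μ = E[X] = 10/7, a = 3.
Markov: P[X ≥ 3] ≤ μ/a = (10/7)/3 = 10/21.
Numerically: ≈ 0.47619.
(Since a = 3 > μ = 1.42857, the bound 10/21 is < 1 and informative.)

P[X ≥ 3] ≤ 10/21 ≈ 0.47619.


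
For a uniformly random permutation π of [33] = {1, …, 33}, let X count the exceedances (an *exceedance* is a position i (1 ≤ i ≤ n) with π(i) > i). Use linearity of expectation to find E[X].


Write X = Σ_{i=1}^{33} X_i, where X_i = 1_{π(i) > i}.
For each fixed i, π(i) is uniform over {1, …, 33} (marginal of a uniform permutation), so P[π(i) > i] = (n − i)/n. Summing: Σ_{i=1}^{33} (n − i)/n = (0 + 1 + … + 32)/33 = 33(33 − 1)/(2·33) = (33 − 1)/2.
Hence E[X] = Σ_{i=1}^{33} (33 − i)/33 = 16 ≈ 16.00000.

E[X] = 16 = 16.00000.


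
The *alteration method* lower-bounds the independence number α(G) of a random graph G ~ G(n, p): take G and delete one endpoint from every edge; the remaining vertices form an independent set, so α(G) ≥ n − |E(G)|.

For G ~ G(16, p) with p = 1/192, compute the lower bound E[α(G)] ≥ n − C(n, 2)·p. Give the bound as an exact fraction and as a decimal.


E[|E(G)|] = C(16, 2)·p = 120 · (1/192) = 5/8.
E[α(G)] ≥ n − E[|E(G)|] = 16 − 5/8 = 123/8.
Numerically: ≈ 15.3750.
(This is only a lower bound; the true E[α(G)] may be larger.)

E[α(G)] ≥ 123/8 ≈ 15.3750.


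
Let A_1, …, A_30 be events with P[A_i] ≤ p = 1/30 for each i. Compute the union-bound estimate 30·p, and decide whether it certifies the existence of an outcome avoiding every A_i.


Union bound: P[∪_{i=1}^{30} A_i] ≤ Σ_i P[A_i] ≤ 30·p = 30·(1/30) = 1.
Numerically: 1 ≈ 1.0000000.
Is 1 < 1? NO.
Since the bound 1 is ≥ 1, the union bound is uninformative here; it does NOT by itself certify existence.

30·p = 1 ≈ 1.0000000; existence NOT certified by the union bound.


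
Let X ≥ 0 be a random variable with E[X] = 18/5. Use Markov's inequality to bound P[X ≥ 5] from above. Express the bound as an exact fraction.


μ = E[X] = 18/5, a = 5.
Markov: P[X ≥ 5] ≤ μ/a = (18/5)/5 = 18/25.
Numerically: ≈ 0.720.
(Since a = 5 > μ = 3.600, the bound 18/25 is < 1 and informative.)

P[X ≥ 5] ≤ 18/25 ≈ 0.720.


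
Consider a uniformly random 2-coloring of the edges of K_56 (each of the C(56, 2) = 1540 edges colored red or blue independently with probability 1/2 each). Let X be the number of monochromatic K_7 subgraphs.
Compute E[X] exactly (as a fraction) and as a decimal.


Let X = Σ_S X_S over the C(56, 7) = 231917400 subsets S of size 7, where X_S = 1 if the K_7 on S is monochromatic.
For a fixed S, the K_7 on S has C(7, 2) = 21 edges. P[all 21 edges red] = (1/2)^21, and likewise for blue, so P[monochromatic] = 2·(1/2)^21 = 2^{1 − 21} = 1/1048576.
By linearity of expectation: E[X] = C(56, 7) · 2^{1 − 21} = 231917400 · 1/1048576 = 28989675/131072.
Numerically: E[X] ≈ 221.1737.

E[X] = C(56,7)·2^(1−C(7,2)) = 28989675/131072 ≈ 221.1737.


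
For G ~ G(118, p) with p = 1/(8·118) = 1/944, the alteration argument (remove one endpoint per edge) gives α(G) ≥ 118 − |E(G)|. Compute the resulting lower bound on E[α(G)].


E[|E(G)|] = C(118, 2)·p = 6903 · (1/944) = 117/16.
E[α(G)] ≥ n − E[|E(G)|] = 118 − 117/16 = 1771/16.
Numerically: ≈ 110.688.
(This is only a lower bound; the true E[α(G)] may be larger.)

E[α(G)] ≥ 1771/16 ≈ 110.688.


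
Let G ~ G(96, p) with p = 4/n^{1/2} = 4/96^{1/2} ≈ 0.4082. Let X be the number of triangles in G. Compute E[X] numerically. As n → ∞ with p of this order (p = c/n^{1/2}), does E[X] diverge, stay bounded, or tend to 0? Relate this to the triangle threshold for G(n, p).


Number of potential triangles: C(96, 3) = 142880.
Each occurs with probability p³ ≈ (0.4082)³ ≈ 6.804138e-02.
By linearity: E[X] = C(96, 3)·p³ ≈ 142880 · 6.804138e-02 ≈ 9721.7526.
Since α = 1/2 < 1, p = c/n^{1/2} ≫ 1/n is above the triangle threshold p ~ 1/n. Asymptotically E[X] ~ (c³/6)·n^{3(1−α)} = (4³/6)·n^{1.5} → ∞; triangles are abundant w.h.p.

E[X] ≈ 9721.7526; in regime p = Θ(1/n^{1/2}) E[X] diverges (above the triangle threshold p ~ 1/n).


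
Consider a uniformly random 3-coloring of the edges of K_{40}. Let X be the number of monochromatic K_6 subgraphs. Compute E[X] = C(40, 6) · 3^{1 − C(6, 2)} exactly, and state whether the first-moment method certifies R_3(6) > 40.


E[X] = C(40, 6) · 3^{1 − 15} = 3838380 · 3^{−14} = 3838380/4782969.
As a reduced fraction: E[X] = 1279460/1594323 ≈ 0.8025.
Is E[X] < 1? YES.
Since E[X] < 1, there exists a 3-coloring of K_{40} with no monochromatic K_6; hence R_3(6) > 40.

E[X] = 1279460/1594323 ≈ 0.8025; E[X] < 1, so R_3(6) > 40.


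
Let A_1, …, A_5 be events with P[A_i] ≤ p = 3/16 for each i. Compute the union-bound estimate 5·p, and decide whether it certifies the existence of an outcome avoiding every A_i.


Union bound: P[∪_{i=1}^{5} A_i] ≤ Σ_i P[A_i] ≤ 5·p = 5·(3/16) = 15/16.
Numerically: 15/16 ≈ 0.9375000.
Is 15/16 < 1? YES.
Since P[∪ A_i] ≤ 15/16 < 1, the complement has P[∩ A_i^c] ≥ 1 − 15/16 = 1/16 > 0, so some outcome avoids every A_i.

5·p = 15/16 ≈ 0.9375000; existence CERTIFIED by the union bound.


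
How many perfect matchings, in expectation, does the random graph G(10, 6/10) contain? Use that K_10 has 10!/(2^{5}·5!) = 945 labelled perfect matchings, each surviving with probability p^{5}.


K_10 has 10!/(2^{5}·5!) = 945 labelled perfect matchings.
For each such perfect matching H, let X_H = 1 if all 5 edges of H are present in G. Then P[X_H = 1] = p^{5} = (3/5)^{5} = 243/3125.
By linearity of expectation: E[X] = Σ_H E[X_H] = 945 · p^{5} = 945 · 243/3125 = 45927/625.
Numerically: E[X] ≈ 73.5.

E[X] = 945 · (3/5)^{5} = 45927/625 ≈ 73.5.


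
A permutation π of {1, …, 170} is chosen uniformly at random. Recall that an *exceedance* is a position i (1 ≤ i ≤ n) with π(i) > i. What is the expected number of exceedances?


Write X = Σ_{i=1}^{170} X_i, where X_i = 1_{π(i) > i}.
For each fixed i, π(i) is uniform over {1, …, 170} (marginal of a uniform permutation), so P[π(i) > i] = (n − i)/n. Summing: Σ_{i=1}^{170} (n − i)/n = (0 + 1 + … + 169)/170 = 170(170 − 1)/(2·170) = (170 − 1)/2.
Hence E[X] = Σ_{i=1}^{170} (170 − i)/170 = 169/2 ≈ 84.500000.

E[X] = 169/2 = 84.500000.


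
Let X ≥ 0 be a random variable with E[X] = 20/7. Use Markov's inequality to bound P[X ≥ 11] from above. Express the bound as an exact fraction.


μ = E[X] = 20/7, a = 11.
Markov: P[X ≥ 11] ≤ μ/a = (20/7)/11 = 20/77.
Numerically: ≈ 0.25974.
(Since a = 11 > μ = 2.85714, the bound 20/77 is < 1 and informative.)

P[X ≥ 11] ≤ 20/77 ≈ 0.25974.


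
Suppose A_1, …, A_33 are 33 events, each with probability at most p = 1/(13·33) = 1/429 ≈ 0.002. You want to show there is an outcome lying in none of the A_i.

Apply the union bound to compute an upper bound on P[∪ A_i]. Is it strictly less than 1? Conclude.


Union bound: P[∪_{i=1}^{33} A_i] ≤ Σ_i P[A_i] ≤ 33·p = 33·(1/429) = 1/13.
Numerically: 1/13 ≈ 0.077.
Is 1/13 < 1? YES.
Since P[∪ A_i] ≤ 1/13 < 1, the complement has P[∩ A_i^c] ≥ 1 − 1/13 = 12/13 > 0, so some outcome avoids every A_i.

33·p = 1/13 ≈ 0.077; existence CERTIFIED by the union bound.


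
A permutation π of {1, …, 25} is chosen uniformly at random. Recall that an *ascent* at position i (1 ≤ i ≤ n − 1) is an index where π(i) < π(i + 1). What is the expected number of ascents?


Write X = Σ X_I over i = 1, …, 24, with X_I the indicator of one ascent.
There are 24 indicators.
For each fixed i, the pair (π(i), π(i+1)) is a uniformly random ordered pair of distinct values from {1, …, 25}; by symmetry P[π(i) < π(i+1)] = 1/2.
By linearity: E[X] = 24 · (1/2) = (25 − 1) · (1/2) = 12 ≈ 12.0000.

E[X] = 12 = 12.0000.


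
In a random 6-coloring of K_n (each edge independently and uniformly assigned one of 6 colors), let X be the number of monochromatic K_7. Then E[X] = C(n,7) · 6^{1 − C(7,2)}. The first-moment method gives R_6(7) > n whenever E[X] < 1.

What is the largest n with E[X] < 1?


We need C(n, 7) · 6^{1 − 21} < 1, i.e. C(n, 7) < 6^{21 − 1} = 3656158440062976.
Check values of n near the boundary:
  n = 567: C(567, 7) = 3601671315933933; 3601671315933933 < 3656158440062976? YES
  n = 568: C(568, 7) = 3646611956239704; 3646611956239704 < 3656158440062976? YES
  n = 569: C(569, 7) = 3692032389858348; 3692032389858348 < 3656158440062976? NO
  n = 570: C(570, 7) = 3737936877831720; 3737936877831720 < 3656158440062976? NO
The largest n with C(n, 7) < 3656158440062976 is n = 568 (where E[X] = 16882462760369/16926659444736 ≈ 0.9974). Hence R_6(7) > 568, i.e. R_6(7) ≥ 569.

Largest n = 568; hence R_6(7) > 568.


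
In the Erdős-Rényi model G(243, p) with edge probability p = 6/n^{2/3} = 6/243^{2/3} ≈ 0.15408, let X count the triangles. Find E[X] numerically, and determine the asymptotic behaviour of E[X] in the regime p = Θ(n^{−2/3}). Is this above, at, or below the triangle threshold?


Number of potential triangles: C(243, 3) = 2362041.
Each occurs with probability p³ ≈ (0.15408)³ ≈ 3.65797897e-03.
By linearity: E[X] = C(243, 3)·p³ ≈ 2362041 · 3.65797897e-03 ≈ 8640.296296.
Since α = 2/3 < 1, p = c/n^{2/3} ≫ 1/n is above the triangle threshold p ~ 1/n. Asymptotically E[X] ~ (c³/6)·n^{3(1−α)} = (6³/6)·n^{1} → ∞; triangles are abundant w.h.p.

E[X] ≈ 8640.296296; in regime p = Θ(1/n^{2/3}) E[X] diverges (above the triangle threshold p ~ 1/n).


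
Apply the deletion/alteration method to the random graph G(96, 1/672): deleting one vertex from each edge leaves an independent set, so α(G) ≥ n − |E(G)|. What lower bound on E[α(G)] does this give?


E[|E(G)|] = C(96, 2)·p = 4560 · (1/672) = 95/14.
E[α(G)] ≥ n − E[|E(G)|] = 96 − 95/14 = 1249/14.
Numerically: ≈ 89.214.
(This is only a lower bound; the true E[α(G)] may be larger.)

E[α(G)] ≥ 1249/14 ≈ 89.214.


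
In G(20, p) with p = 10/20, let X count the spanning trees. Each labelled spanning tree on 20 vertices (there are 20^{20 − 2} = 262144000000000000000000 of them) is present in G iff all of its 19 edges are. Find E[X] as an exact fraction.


K_20 has 20^{20 − 2} = 262144000000000000000000 labelled spanning trees.
For each such spanning tree H, let X_H = 1 if all 19 edges of H are present in G. Then P[X_H = 1] = p^{19} = (1/2)^{19} = 1/524288.
Summing the indicators: E[X] = Σ_H E[X_H] = 262144000000000000000000 · p^{19} = 262144000000000000000000 · 1/524288 = 500000000000000000.
Numerically: E[X] ≈ 5e+17.

E[X] = 262144000000000000000000 · (1/2)^{19} = 500000000000000000 ≈ 5e+17.


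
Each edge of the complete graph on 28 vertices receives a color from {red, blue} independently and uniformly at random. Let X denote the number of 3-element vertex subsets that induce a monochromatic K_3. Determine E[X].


Let X = Σ_S X_S over the C(28, 3) = 3276 subsets S of size 3, where X_S = 1 if the K_3 on S is monochromatic.
For a fixed S, the K_3 on S has C(3, 2) = 3 edges. P[all 3 edges red] = (1/2)^3, and likewise for blue, so P[monochromatic] = 2·(1/2)^3 = 2^{1 − 3} = 1/4.
By linearity of expectation: E[X] = C(28, 3) · 2^{1 − 3} = 3276 · 1/4 = 819.
Numerically: E[X] ≈ 819.000000.

E[X] = C(28,3)·2^(1−C(3,2)) = 819 ≈ 819.000000.


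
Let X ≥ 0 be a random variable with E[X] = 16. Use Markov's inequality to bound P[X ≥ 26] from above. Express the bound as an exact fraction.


μ = E[X] = 16, a = 26.
Markov: P[X ≥ 26] ≤ μ/a = (16)/26 = 8/13.
Numerically: ≈ 0.615385.
(Since a = 26 > μ = 16.000000, the bound 8/13 is < 1 and informative.)

P[X ≥ 26] ≤ 8/13 ≈ 0.615385.


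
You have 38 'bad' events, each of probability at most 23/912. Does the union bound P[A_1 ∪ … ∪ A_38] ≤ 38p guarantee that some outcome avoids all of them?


Union bound: P[∪_{i=1}^{38} A_i] ≤ Σ_i P[A_i] ≤ 38·p = 38·(23/912) = 23/24.
Numerically: 23/24 ≈ 0.958.
Is 23/24 < 1? YES.
Since P[∪ A_i] ≤ 23/24 < 1, the complement has P[∩ A_i^c] ≥ 1 − 23/24 = 1/24 > 0, so some outcome avoids every A_i.

38·p = 23/24 ≈ 0.958; existence CERTIFIED by the union bound.


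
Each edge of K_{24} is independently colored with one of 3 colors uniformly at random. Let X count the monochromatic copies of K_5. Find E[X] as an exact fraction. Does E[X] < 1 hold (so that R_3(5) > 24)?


E[X] = C(24, 5) · 3^{1 − 10} = 42504 · 3^{−9} = 42504/19683.
As a reduced fraction: E[X] = 14168/6561 ≈ 2.159427.
Is E[X] < 1? NO.
Since E[X] ≥ 1, the first-moment bound is inconclusive at n = 24; it does NOT by itself certify R_3(5) > 24.

E[X] = 14168/6561 ≈ 2.159427; E[X] ≥ 1; first-moment method inconclusive here.


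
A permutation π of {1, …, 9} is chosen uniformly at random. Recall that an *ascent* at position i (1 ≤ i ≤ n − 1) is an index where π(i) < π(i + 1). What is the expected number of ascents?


Write X = Σ X_I over i = 1, …, 8, with X_I the indicator of one ascent.
There are 8 indicators.
For each fixed i, the pair (π(i), π(i+1)) is a uniformly random ordered pair of distinct values from {1, …, 9}; by symmetry P[π(i) < π(i+1)] = 1/2.
By linearity: E[X] = 8 · (1/2) = (9 − 1) · (1/2) = 4 ≈ 4.0000.

E[X] = 4 = 4.0000.


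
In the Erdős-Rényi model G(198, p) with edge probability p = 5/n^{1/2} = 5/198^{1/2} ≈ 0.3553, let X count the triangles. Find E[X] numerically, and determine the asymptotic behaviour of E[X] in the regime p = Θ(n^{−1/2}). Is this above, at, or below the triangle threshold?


Number of potential triangles: C(198, 3) = 1274196.
Each occurs with probability p³ ≈ (0.3553)³ ≈ 4.486547e-02.
By linearity: E[X] = C(198, 3)·p³ ≈ 1274196 · 4.486547e-02 ≈ 57167.4032.
Since α = 1/2 < 1, p = c/n^{1/2} ≫ 1/n is above the triangle threshold p ~ 1/n. Asymptotically E[X] ~ (c³/6)·n^{3(1−α)} = (5³/6)·n^{1.5} → ∞; triangles are abundant w.h.p.

E[X] ≈ 57167.4032; in regime p = Θ(1/n^{1/2}) E[X] diverges (above the triangle threshold p ~ 1/n).


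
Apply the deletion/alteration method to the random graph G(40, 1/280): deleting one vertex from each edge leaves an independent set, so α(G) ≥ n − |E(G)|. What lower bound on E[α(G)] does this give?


E[|E(G)|] = C(40, 2)·p = 780 · (1/280) = 39/14.
E[α(G)] ≥ n − E[|E(G)|] = 40 − 39/14 = 521/14.
Numerically: ≈ 37.21429.
(This is only a lower bound; the true E[α(G)] may be larger.)

E[α(G)] ≥ 521/14 ≈ 37.21429.


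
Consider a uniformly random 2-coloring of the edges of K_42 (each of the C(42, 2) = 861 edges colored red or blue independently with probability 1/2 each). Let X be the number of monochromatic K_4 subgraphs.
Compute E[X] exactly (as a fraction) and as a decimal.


Let X = Σ_S X_S over the C(42, 4) = 111930 subsets S of size 4, where X_S = 1 if the K_4 on S is monochromatic.
For a fixed S, the K_4 on S has C(4, 2) = 6 edges. P[all 6 edges red] = (1/2)^6, and likewise for blue, so P[monochromatic] = 2·(1/2)^6 = 2^{1 − 6} = 1/32.
By linearity: E[X] = C(42, 4) · 2^{1 − 6} = 111930 · 1/32 = 55965/16.
Numerically: E[X] ≈ 3497.8125.

E[X] = C(42,4)·2^(1−C(4,2)) = 55965/16 ≈ 3497.8125.


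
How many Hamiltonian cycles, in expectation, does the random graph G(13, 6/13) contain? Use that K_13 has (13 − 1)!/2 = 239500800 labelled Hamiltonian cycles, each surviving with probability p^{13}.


K_13 has (13 − 1)!/2 = 239500800 labelled Hamiltonian cycles.
For each such Hamiltonian cycle H, let X_H = 1 if all 13 edges of H are present in G. Then P[X_H = 1] = p^{13} = (6/13)^{13} = 13060694016/302875106592253.
By linearity of expectation: E[X] = Σ_H E[X_H] = 239500800 · p^{13} = 239500800 · 13060694016/302875106592253 = 3128046665387212800/302875106592253.
Numerically: E[X] ≈ 1.03e+04.

E[X] = 239500800 · (6/13)^{13} = 3128046665387212800/302875106592253 ≈ 1.03e+04.


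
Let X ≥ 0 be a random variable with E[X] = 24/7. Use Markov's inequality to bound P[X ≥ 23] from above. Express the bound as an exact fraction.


μ = E[X] = 24/7, a = 23.
Markov: P[X ≥ 23] ≤ μ/a = (24/7)/23 = 24/161.
Numerically: ≈ 0.149.
(Since a = 23 > μ = 3.429, the bound 24/161 is < 1 and informative.)

P[X ≥ 23] ≤ 24/161 ≈ 0.149.


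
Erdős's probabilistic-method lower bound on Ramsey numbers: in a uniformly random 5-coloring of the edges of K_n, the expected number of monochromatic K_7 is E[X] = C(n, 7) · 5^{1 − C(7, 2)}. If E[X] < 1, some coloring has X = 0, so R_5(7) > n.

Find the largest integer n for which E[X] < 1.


We need C(n, 7) · 5^{1 − 21} < 1, i.e. C(n, 7) < 5^{21 − 1} = 95367431640625.
Check values of n near the boundary:
  n = 332: C(332, 7) = 82772214646616; 82772214646616 < 95367431640625? YES
  n = 333: C(333, 7) = 84549532139028; 84549532139028 < 95367431640625? YES
  n = 334: C(334, 7) = 86359460961576; 86359460961576 < 95367431640625? YES
  n = 335: C(335, 7) = 88202498238195; 88202498238195 < 95367431640625? YES
  n = 336: C(336, 7) = 90079147136880; 90079147136880 < 95367431640625? YES
  n = 337: C(337, 7) = 91989916924632; 91989916924632 < 95367431640625? YES
  n = 338: C(338, 7) = 93935323022736; 93935323022736 < 95367431640625? YES
  n = 339: C(339, 7) = 95915887062372; 95915887062372 < 95367431640625? NO
  n = 340: C(340, 7) = 97932136940560; 97932136940560 < 95367431640625? NO
The largest n with C(n, 7) < 95367431640625 is n = 338 (where E[X] = 93935323022736/95367431640625 ≈ 0.9849833). Hence R_5(7) > 338, i.e. R_5(7) ≥ 339.

Largest n = 338; hence R_5(7) > 338.


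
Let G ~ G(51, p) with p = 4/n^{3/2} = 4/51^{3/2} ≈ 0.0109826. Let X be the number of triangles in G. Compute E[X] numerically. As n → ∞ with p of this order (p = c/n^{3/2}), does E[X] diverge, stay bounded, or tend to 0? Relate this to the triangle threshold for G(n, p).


Number of potential triangles: C(51, 3) = 20825.
Each occurs with probability p³ ≈ (0.0109826)³ ≈ 1.32468977e-06.
By linearity: E[X] = C(51, 3)·p³ ≈ 20825 · 1.32468977e-06 ≈ 0.027587.
Since α = 3/2 > 1, p = c/n^{3/2} = o(1/n) is below the triangle threshold p ~ 1/n. Asymptotically E[X] ~ (c³/6)·n^{3(1−α)} = (4³/6)·n^{-1.5} → 0, so by Markov's inequality G has no triangles w.h.p.

E[X] ≈ 0.027587; in regime p = Θ(1/n^{3/2}) E[X] tends to 0 (below the triangle threshold p ~ 1/n).


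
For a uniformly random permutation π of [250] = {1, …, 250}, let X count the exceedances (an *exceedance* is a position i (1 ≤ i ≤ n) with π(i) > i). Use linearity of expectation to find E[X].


Write X = Σ_{i=1}^{250} X_i, where X_i = 1_{π(i) > i}.
For each fixed i, π(i) is uniform over {1, …, 250} (marginal of a uniform permutation), so P[π(i) > i] = (n − i)/n. Summing: Σ_{i=1}^{250} (n − i)/n = (0 + 1 + … + 249)/250 = 250(250 − 1)/(2·250) = (250 − 1)/2.
Hence E[X] = Σ_{i=1}^{250} (250 − i)/250 = 249/2 ≈ 124.500000.

E[X] = 249/2 = 124.500000.


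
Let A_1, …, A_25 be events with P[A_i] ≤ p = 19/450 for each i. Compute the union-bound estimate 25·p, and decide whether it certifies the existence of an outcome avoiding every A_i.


Union bound: P[∪_{i=1}^{25} A_i] ≤ Σ_i P[A_i] ≤ 25·p = 25·(19/450) = 19/18.
Numerically: 19/18 ≈ 1.0555556.
Is 19/18 < 1? NO.
Since the bound 19/18 is ≥ 1, the union bound is uninformative here; it does NOT by itself certify existence.

25·p = 19/18 ≈ 1.0555556; existence NOT certified by the union bound.


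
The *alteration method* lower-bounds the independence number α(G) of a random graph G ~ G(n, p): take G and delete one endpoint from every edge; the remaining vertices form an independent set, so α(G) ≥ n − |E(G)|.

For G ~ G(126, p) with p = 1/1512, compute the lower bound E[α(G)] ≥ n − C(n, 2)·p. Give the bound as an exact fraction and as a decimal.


E[|E(G)|] = C(126, 2)·p = 7875 · (1/1512) = 125/24.
E[α(G)] ≥ n − E[|E(G)|] = 126 − 125/24 = 2899/24.
Numerically: ≈ 120.79167.
(This is only a lower bound; the true E[α(G)] may be larger.)

E[α(G)] ≥ 2899/24 ≈ 120.79167.


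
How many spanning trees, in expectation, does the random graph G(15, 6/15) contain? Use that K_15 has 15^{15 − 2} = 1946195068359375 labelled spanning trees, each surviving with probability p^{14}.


K_15 has 15^{15 − 2} = 1946195068359375 labelled spanning trees.
For each such spanning tree H, let X_H = 1 if all 14 edges of H are present in G. Then P[X_H = 1] = p^{14} = (2/5)^{14} = 16384/6103515625.
Summing the indicators: E[X] = Σ_H E[X_H] = 1946195068359375 · p^{14} = 1946195068359375 · 16384/6103515625 = 26121388032/5.
Numerically: E[X] ≈ 5.224e+09.

E[X] = 1946195068359375 · (2/5)^{14} = 26121388032/5 ≈ 5.224e+09.


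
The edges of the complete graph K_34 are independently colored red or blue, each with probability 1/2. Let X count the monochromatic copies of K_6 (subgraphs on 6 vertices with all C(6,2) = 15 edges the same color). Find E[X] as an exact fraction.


Let X = Σ_S X_S over the C(34, 6) = 1344904 subsets S of size 6, where X_S = 1 if the K_6 on S is monochromatic.
For a fixed S, the K_6 on S has C(6, 2) = 15 edges. P[all 15 edges red] = (1/2)^15, and likewise for blue, so P[monochromatic] = 2·(1/2)^15 = 2^{1 − 15} = 1/16384.
Summing: E[X] = C(34, 6) · 2^{1 − 15} = 1344904 · 1/16384 = 168113/2048.
Numerically: E[X] ≈ 82.086.

E[X] = C(34,6)·2^(1−C(6,2)) = 168113/2048 ≈ 82.086.


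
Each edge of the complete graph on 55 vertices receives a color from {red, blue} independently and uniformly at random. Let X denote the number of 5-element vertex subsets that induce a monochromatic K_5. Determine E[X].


Let X = Σ_S X_S over the C(55, 5) = 3478761 subsets S of size 5, where X_S = 1 if the K_5 on S is monochromatic.
For a fixed S, the K_5 on S has C(5, 2) = 10 edges. P[all 10 edges red] = (1/2)^10, and likewise for blue, so P[monochromatic] = 2·(1/2)^10 = 2^{1 − 10} = 1/512.
By linearity: E[X] = C(55, 5) · 2^{1 − 10} = 3478761 · 1/512 = 3478761/512.
Numerically: E[X] ≈ 6794.4551.

E[X] = C(55,5)·2^(1−C(5,2)) = 3478761/512 ≈ 6794.4551.


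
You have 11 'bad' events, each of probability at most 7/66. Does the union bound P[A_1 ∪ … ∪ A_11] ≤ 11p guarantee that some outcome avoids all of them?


Union bound: P[∪_{i=1}^{11} A_i] ≤ Σ_i P[A_i] ≤ 11·p = 11·(7/66) = 7/6.
Numerically: 7/6 ≈ 1.1667.
Is 7/6 < 1? NO.
Since the bound 7/6 is ≥ 1, the union bound is uninformative here; it does NOT by itself certify existence.

11·p = 7/6 ≈ 1.1667; existence NOT certified by the union bound.


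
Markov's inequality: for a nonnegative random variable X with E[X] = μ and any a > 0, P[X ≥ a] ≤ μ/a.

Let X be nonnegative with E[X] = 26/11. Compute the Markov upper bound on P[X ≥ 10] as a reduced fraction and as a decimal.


μ = E[X] = 26/11, a = 10.
Markov: P[X ≥ 10] ≤ μ/a = (26/11)/10 = 13/55.
Numerically: ≈ 0.2364.
(Since a = 10 > μ = 2.3636, the bound 13/55 is < 1 and informative.)

P[X ≥ 10] ≤ 13/55 ≈ 0.2364.


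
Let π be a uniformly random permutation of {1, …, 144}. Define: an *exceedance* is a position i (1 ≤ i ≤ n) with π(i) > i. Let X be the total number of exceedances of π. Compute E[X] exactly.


Write X = Σ_{i=1}^{144} X_i, where X_i = 1_{π(i) > i}.
For each fixed i, π(i) is uniform over {1, …, 144} (marginal of a uniform permutation), so P[π(i) > i] = (n − i)/n. Summing: Σ_{i=1}^{144} (n − i)/n = (0 + 1 + … + 143)/144 = 144(144 − 1)/(2·144) = (144 − 1)/2.
Hence E[X] = Σ_{i=1}^{144} (144 − i)/144 = 143/2 ≈ 71.500000.

E[X] = 143/2 = 71.500000.


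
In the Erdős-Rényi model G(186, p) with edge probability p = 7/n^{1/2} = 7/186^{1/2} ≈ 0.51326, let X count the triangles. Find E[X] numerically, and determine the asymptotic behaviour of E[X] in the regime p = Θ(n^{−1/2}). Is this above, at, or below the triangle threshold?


Number of potential triangles: C(186, 3) = 1055240.
Each occurs with probability p³ ≈ (0.51326)³ ≈ 1.3521495e-01.
By linearity: E[X] = C(186, 3)·p³ ≈ 1055240 · 1.3521495e-01 ≈ 142684.22115.
Since α = 1/2 < 1, p = c/n^{1/2} ≫ 1/n is above the triangle threshold p ~ 1/n. Asymptotically E[X] ~ (c³/6)·n^{3(1−α)} = (7³/6)·n^{1.5} → ∞; triangles are abundant w.h.p.

E[X] ≈ 142684.22115; in regime p = Θ(1/n^{1/2}) E[X] diverges (above the triangle threshold p ~ 1/n).


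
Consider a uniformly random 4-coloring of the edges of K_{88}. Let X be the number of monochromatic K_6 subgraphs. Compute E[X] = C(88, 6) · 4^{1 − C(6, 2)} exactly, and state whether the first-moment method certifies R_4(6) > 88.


E[X] = C(88, 6) · 4^{1 − 15} = 541931236 · 4^{−14} = 541931236/268435456.
As a reduced fraction: E[X] = 135482809/67108864 ≈ 2.01885.
Is E[X] < 1? NO.
Since E[X] ≥ 1, the first-moment bound is inconclusive at n = 88; it does NOT by itself certify R_4(6) > 88.

E[X] = 135482809/67108864 ≈ 2.01885; E[X] ≥ 1; first-moment method inconclusive here.


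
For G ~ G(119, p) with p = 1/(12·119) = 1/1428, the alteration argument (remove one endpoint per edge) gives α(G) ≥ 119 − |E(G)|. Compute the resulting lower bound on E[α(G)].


E[|E(G)|] = C(119, 2)·p = 7021 · (1/1428) = 59/12.
E[α(G)] ≥ n − E[|E(G)|] = 119 − 59/12 = 1369/12.
Numerically: ≈ 114.083333.
(This is only a lower bound; the true E[α(G)] may be larger.)

E[α(G)] ≥ 1369/12 ≈ 114.083333.


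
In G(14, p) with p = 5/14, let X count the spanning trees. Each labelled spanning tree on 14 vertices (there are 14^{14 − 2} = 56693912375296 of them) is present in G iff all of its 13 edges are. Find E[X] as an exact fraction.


K_14 has 14^{14 − 2} = 56693912375296 labelled spanning trees.
For each such spanning tree H, let X_H = 1 if all 13 edges of H are present in G. Then P[X_H = 1] = p^{13} = (5/14)^{13} = 1220703125/793714773254144.
By linearity: E[X] = Σ_H E[X_H] = 56693912375296 · p^{13} = 56693912375296 · 1220703125/793714773254144 = 1220703125/14.
Numerically: E[X] ≈ 8.7193e+07.

E[X] = 56693912375296 · (5/14)^{13} = 1220703125/14 ≈ 8.7193e+07.


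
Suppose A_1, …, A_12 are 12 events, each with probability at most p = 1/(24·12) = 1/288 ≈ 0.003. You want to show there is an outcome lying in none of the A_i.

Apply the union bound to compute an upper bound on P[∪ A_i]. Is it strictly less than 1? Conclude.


Union bound: P[∪_{i=1}^{12} A_i] ≤ Σ_i P[A_i] ≤ 12·p = 12·(1/288) = 1/24.
Numerically: 1/24 ≈ 0.042.
Is 1/24 < 1? YES.
Since P[∪ A_i] ≤ 1/24 < 1, the complement has P[∩ A_i^c] ≥ 1 − 1/24 = 23/24 > 0, so some outcome avoids every A_i.

12·p = 1/24 ≈ 0.042; existence CERTIFIED by the union bound.


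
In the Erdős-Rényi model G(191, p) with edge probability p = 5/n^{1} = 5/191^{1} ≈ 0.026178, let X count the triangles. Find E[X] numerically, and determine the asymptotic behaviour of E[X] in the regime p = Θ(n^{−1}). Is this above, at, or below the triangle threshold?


Number of potential triangles: C(191, 3) = 1143135.
Each occurs with probability p³ ≈ (0.026178)³ ≈ 1.7939483e-05.
By linearity: E[X] = C(191, 3)·p³ ≈ 1143135 · 1.7939483e-05 ≈ 20.50725.
Here α = 1, so p = 5/n is exactly at the triangle threshold p ~ 1/n. Asymptotically E[X] → c³/6 = 5³/6 = 125/6 ≈ 20.83333, a bounded constant. In this regime the triangle count is asymptotically Poisson(c³/6).

E[X] ≈ 20.50725; in regime p = Θ(1/n^{1}) E[X] stays bounded (at the triangle threshold p ~ 1/n).
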